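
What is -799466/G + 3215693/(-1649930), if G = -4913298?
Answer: -7240297524067/4053298884570 ≈ -1.7863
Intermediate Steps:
-799466/G + 3215693/(-1649930) = -799466/(-4913298) + 3215693/(-1649930) = -799466*(-1/4913298) + 3215693*(-1/1649930) = 399733/2456649 - 3215693/1649930 = -7240297524067/4053298884570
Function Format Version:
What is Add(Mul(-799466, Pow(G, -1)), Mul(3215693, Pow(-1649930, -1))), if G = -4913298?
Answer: Rational(-7240297524067, 4053298884570) ≈ -1.7863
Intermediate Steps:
Add(Mul(-799466, Pow(G, -1)), Mul(3215693, Pow(-1649930, -1))) = Add(Mul(-799466, Pow(-4913298, -1)), Mul(3215693, Pow(-1649930, -1))) = Add(Mul(-799466, Rational(-1, 4913298)), Mul(3215693, Rational(-1, 1649930))) = Add(Rational(399733, 2456649), Rational(-3215693, 1649930)) = Rational(-7240297524067, 4053298884570)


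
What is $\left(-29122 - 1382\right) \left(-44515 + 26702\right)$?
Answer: $543367752$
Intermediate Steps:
$\left(-29122 - 1382\right) \left(-44515 + 26702\right) = \left(-30504\right) \left(-17813\right) = 543367752$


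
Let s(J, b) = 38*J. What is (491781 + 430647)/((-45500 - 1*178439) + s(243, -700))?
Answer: -922428/214705 ≈ -4.2963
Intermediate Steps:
(491781 + 430647)/((-45500 - 1*178439) + s(243, -700)) = (491781 + 430647)/((-45500 - 1*178439) + 38*243) = 922428/((-45500 - 178439) + 9234) = 922428/(-223939 + 9234) = 922428/(-214705) = 922428*(-1/214705) = -922428/214705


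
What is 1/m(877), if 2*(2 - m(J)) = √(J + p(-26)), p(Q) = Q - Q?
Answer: -8/861 - 2*√877/861 ≈ -0.078082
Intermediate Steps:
p(Q) = 0
m(J) = 2 - √J/2 (m(J) = 2 - √(J + 0)/2 = 2 - √J/2)
1/m(877) = 1/(2 - √877/2)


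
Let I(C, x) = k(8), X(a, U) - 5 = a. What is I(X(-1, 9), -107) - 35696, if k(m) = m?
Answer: -35688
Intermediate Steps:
X(a, U) = 5 + a
I(C, x) = 8
I(X(-1, 9), -107) - 35696 = 8 - 35696 = -35688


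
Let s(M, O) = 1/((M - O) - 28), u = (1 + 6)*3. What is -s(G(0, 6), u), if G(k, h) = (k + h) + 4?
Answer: 1/39 ≈ 0.025641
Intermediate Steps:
u = 21 (u = 7*3 = 21)
G(k, h) = 4 + h + k (G(k, h) = (h + k) + 4 = 4 + h + k)
s(M, O) = 1/(-28 + M - O)
-s(G(0, 6), u) = -1/(-28 + (4 + 6 + 0) - 1*21) = -1/(-28 + 10 - 21) = -1/(-39) = -1*(-1/39) = 1/39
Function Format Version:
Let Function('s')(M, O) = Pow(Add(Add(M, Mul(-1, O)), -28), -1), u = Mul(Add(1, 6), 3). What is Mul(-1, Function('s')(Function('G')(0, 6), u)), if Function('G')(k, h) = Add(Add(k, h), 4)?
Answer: Rational(1, 39) ≈ 0.025641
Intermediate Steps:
u = 21 (u = Mul(7, 3) = 21)
Function('G')(k, h) = Add(4, h, k) (Function('G')(k, h) = Add(Add(h, k), 4) = Add(4, h, k))
Function('s')(M, O) = Pow(Add(-28, M, Mul(-1, O)), -1)
Mul(-1, Function('s')(Function('G')(0, 6), u)) = Mul(-1, Pow(Add(-28, Add(4, 6, 0), Mul(-1, 21)), -1)) = Mul(-1, Pow(Add(-28, 10, -21), -1)) = Mul(-1, Pow(-39, -1)) = Mul(-1, Rational(-1, 39)) = Rational(1, 39)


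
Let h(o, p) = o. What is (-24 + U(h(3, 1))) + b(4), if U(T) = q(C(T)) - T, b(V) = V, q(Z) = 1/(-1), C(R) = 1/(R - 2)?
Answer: -24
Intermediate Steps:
C(R) = 1/(-2 + R)
q(Z) = -1
U(T) = -1 - T
(-24 + U(h(3, 1))) + b(4) = (-24 + (-1 - 1*3)) + 4 = (-24 + (-1 - 3)) + 4 = (-24 - 4) + 4 = -28 + 4 = -24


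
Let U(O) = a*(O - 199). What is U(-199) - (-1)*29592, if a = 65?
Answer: 3722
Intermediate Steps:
U(O) = -12935 + 65*O (U(O) = 65*(O - 199) = 65*(-199 + O) = -12935 + 65*O)
U(-199) - (-1)*29592 = (-12935 + 65*(-199)) - (-1)*29592 = (-12935 - 12935) - 1*(-29592) = -25870 + 29592 = 3722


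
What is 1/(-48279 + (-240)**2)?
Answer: 1/9321 ≈ 0.00010728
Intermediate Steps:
1/(-48279 + (-240)**2) = 1/(-48279 + 57600) = 1/9321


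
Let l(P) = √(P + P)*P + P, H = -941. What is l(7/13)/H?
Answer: -7/12233 - 7*√182/159029 ≈ -0.0011660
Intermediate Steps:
l(P) = P + √2*P^(3/2) (l(P) = √(2*P)*P + P = (√2*√P)*P + P = √2*P^(3/2) + P = P + √2*P^(3/2))
l(7/13)/H = (7/13 + √2*(7/13)^(3/2))/(-941) = (7*(1/13) + √2*(7*(1/13))^(3/2))*(-1/941) = (7/13 + √2*(7/13)^(3/2))*(-1/941) = (7/13 + √2*(7*√91/169))*(-1/941) = (7/13 + 7*√182/169)*(-1/941) = -7/12233 - 7*√182/159029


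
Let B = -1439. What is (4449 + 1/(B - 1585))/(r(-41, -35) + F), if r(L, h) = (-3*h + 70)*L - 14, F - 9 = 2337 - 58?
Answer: -13453775/14820624 ≈ -0.90777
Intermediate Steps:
F = 2288 (F = 9 + (2337 - 58) = 9 + 2279 = 2288)
r(L, h) = -14 + L*(70 - 3*h) (r(L, h) = (70 - 3*h)*L - 14 = L*(70 - 3*h) - 14 = -14 + L*(70 - 3*h))
(4449 + 1/(B - 1585))/(r(-41, -35) + F) = (4449 + 1/(-1439 - 1585))/((-14 + 70*(-41) - 3*(-41)*(-35)) + 2288) = (4449 + 1/(-3024))/((-14 - 2870 - 4305) + 2288) = (4449 - 1/3024)/(-7189 + 2288) = (13453775/3024)/(-4901) = (13453775/3024)*(-1/4901) = -13453775/14820624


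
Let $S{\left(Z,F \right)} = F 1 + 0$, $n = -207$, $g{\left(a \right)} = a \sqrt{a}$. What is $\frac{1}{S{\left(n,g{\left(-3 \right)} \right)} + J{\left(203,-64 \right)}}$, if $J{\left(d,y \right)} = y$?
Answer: $\frac{i}{- 64 i + 3 \sqrt{3}} \approx -0.015523 + 0.0012603 i$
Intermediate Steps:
$g{\left(a \right)} = a^{\frac{3}{2}}$
$S{\left(Z,F \right)} = F$ ($S{\left(Z,F \right)} = F + 0 = F$)
$\frac{1}{S{\left(n,g{\left(-3 \right)} \right)} + J{\left(203,-64 \right)}} = \frac{1}{\left(-3\right)^{\frac{3}{2}} - 64} = \frac{1}{- 3 i \sqrt{3} - 64} = \frac{1}{-64 - 3 i \sqrt{3}}$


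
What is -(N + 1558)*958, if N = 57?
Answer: -1547170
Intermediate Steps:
-(N + 1558)*958 = -(57 + 1558)*958 = -1615*958 = -1*1547170 = -1547170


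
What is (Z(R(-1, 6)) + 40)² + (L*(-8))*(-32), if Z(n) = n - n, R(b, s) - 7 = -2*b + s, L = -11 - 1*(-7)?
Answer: 576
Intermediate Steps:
L = -4 (L = -11 + 7 = -4)
R(b, s) = 7 + s - 2*b (R(b, s) = 7 + (-2*b + s) = 7 + (s - 2*b) = 7 + s - 2*b)
Z(n) = 0
(Z(R(-1, 6)) + 40)² + (L*(-8))*(-32) = (0 + 40)² - 4*(-8)*(-32) = 40² + 32*(-32) = 1600 - 1024 = 576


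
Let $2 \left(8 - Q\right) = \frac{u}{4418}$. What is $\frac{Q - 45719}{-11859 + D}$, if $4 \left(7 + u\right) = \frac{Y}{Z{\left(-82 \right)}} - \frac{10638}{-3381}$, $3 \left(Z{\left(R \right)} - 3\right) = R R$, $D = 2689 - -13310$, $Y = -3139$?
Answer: $- \frac{2451878468931971}{222064208315712} \approx -11.041$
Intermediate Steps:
$D = 15999$ ($D = 2689 + 13310 = 15999$)
$Z{\left(R \right)} = 3 + \frac{R^{2}}{3}$ ($Z{\left(R \right)} = 3 + \frac{R R}{3} = 3 + \frac{R^{2}}{3}$)
$u = - \frac{199204289}{30352364}$ ($u = -7 + \frac{- \frac{3139}{3 + \frac{\left(-82\right)^{2}}{3}} - \frac{10638}{-3381}}{4} = -7 + \frac{- \frac{3139}{3 + \frac{1}{3} \cdot 6724} - - \frac{3546}{1127}}{4} = -7 + \frac{- \frac{3139}{3 + \frac{6724}{3}} + \frac{3546}{1127}}{4} = -7 + \frac{- \frac{3139}{\frac{6733}{3}} + \frac{3546}{1127}}{4} = -7 + \frac{\left(-3139\right) \frac{3}{6733} + \frac{3546}{1127}}{4} = -7 + \frac{- \frac{9417}{6733} + \frac{3546}{1127}}{4} = -7 + \frac{1}{4} \cdot \frac{13262259}{7588091} = -7 + \frac{13262259}{30352364} = - \frac{199204289}{30352364} \approx -6.5631$)
$Q = \frac{2145747110721}{268193488304}$ ($Q = 8 - \frac{\left(- \frac{199204289}{30352364}\right) \frac{1}{4418}}{2} = 8 - - \frac{199204289}{268193488304} = 8 + \frac{199204289}{268193488304} = \frac{2145747110721}{268193488304} \approx 8.0007$)
$\frac{Q - 45719}{-11859 + D} = \frac{\frac{2145747110721}{268193488304} - 45719}{-11859 + 15999} = - \frac{12259392344659855}{268193488304 \cdot 4140} = \left(- \frac{12259392344659855}{268193488304}\right) \frac{1}{4140} = - \frac{2451878468931971}{222064208315712}$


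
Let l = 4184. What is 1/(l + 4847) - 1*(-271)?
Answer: 2447402/9031 ≈ 271.00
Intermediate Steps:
1/(l + 4847) - 1*(-271) = 1/(4184 + 4847) - 1*(-271) = 1/9031 + 271 = 2447402/9031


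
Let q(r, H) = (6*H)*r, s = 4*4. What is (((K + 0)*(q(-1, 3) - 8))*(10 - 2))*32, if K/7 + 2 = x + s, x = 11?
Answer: -1164800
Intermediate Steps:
s = 16
q(r, H) = 6*H*r
K = 175 (K = -14 + 7*(11 + 16) = -14 + 7*27 = -14 + 189 = 175)
(((K + 0)*(q(-1, 3) - 8))*(10 - 2))*32 = (((175 + 0)*(6*3*(-1) - 8))*(10 - 2))*32 = ((175*(-18 - 8))*8)*32 = ((175*(-26))*8)*32 = -4550*8*32 = -36400*32 = -1164800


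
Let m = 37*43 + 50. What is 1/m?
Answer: 1/1641 ≈ 0.00060938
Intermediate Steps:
m = 1641 (m = 1591 + 50 = 1641)
1/m = 1/1641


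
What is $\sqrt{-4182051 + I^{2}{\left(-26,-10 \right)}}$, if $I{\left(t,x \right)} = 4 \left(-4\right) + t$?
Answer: $i \sqrt{4180287} \approx 2044.6 i$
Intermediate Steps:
$I{\left(t,x \right)} = -16 + t$
$\sqrt{-4182051 + I^{2}{\left(-26,-10 \right)}} = \sqrt{-4182051 + \left(-16 - 26\right)^{2}} = \sqrt{-4182051 + \left(-42\right)^{2}} = \sqrt{-4182051 + 1764} = \sqrt{-4180287} = i \sqrt{4180287}$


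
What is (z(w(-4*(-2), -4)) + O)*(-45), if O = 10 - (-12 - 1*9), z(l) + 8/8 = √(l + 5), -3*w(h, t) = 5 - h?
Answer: -1350 - 45*√6 ≈ -1460.2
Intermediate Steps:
w(h, t) = -5/3 + h/3 (w(h, t) = -(5 - h)/3 = -5/3 + h/3)
z(l) = -1 + √(5 + l) (z(l) = -1 + √(l + 5) = -1 + √(5 + l))
O = 31 (O = 10 - (-12 - 9) = 10 - 1*(-21) = 10 + 21 = 31)
(z(w(-4*(-2), -4)) + O)*(-45) = ((-1 + √(5 + (-5/3 + (-4*(-2))/3))) + 31)*(-45) = ((-1 + √(5 + (-5/3 + (⅓)*8))) + 31)*(-45) = ((-1 + √(5 + (-5/3 + 8/3))) + 31)*(-45) = ((-1 + √(5 + 1)) + 31)*(-45) = ((-1 + √6) + 31)*(-45) = (30 + √6)*(-45) = -1350 - 45*√6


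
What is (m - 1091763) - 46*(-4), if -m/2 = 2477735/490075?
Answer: -106992106779/98015 ≈ -1.0916e+6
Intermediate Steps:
m = -991094/98015 (m = -4955470/490075 = -2*495547/98015 = -991094/98015 ≈ -10.112)
(m - 1091763) - 46*(-4) = (-991094/98015 - 1091763) - 46*(-4) = -107010141539/98015 - 1*(-184) = -107010141539/98015 + 184 = -106992106779/98015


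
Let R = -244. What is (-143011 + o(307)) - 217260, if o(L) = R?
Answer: -360515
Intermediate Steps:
o(L) = -244
(-143011 + o(307)) - 217260 = (-143011 - 244) - 217260 = -143255 - 217260 = -360515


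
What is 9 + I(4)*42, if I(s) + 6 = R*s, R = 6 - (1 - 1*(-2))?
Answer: 261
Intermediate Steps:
R = 3 (R = 6 - (1 + 2) = 6 - 1*3 = 6 - 3 = 3)
I(s) = -6 + 3*s
9 + I(4)*42 = 9 + (-6 + 3*4)*42 = 9 + (-6 + 12)*42 = 9 + 6*42 = 9 + 252 = 261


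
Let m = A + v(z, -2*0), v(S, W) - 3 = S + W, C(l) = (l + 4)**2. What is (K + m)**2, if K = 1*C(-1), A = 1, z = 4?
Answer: 289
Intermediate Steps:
C(l) = (4 + l)**2
K = 9 (K = 1*(4 - 1)**2 = 1*3**2 = 1*9 = 9)
v(S, W) = 3 + S + W (v(S, W) = 3 + (S + W) = 3 + S + W)
m = 8 (m = 1 + (3 + 4 - 2*0) = 1 + (3 + 4 + 0) = 1 + 7 = 8)
(K + m)**2 = (9 + 8)**2 = 17**2 = 289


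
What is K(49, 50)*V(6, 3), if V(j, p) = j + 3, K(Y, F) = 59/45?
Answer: 59/5 ≈ 11.800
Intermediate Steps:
K(Y, F) = 59/45 (K(Y, F) = 59*(1/45) = 59/45)
V(j, p) = 3 + j
K(49, 50)*V(6, 3) = 59*(3 + 6)/45 = (59/45)*9 = 59/5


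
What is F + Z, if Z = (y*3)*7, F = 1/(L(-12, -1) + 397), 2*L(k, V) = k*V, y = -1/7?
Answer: -1208/403 ≈ -2.9975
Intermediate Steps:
y = -1/7 (y = -1*1/7 = -1/7 ≈ -0.14286)
L(k, V) = V*k/2 (L(k, V) = (k*V)/2 = (V*k)/2 = V*k/2)
F = 1/403 (F = 1/((1/2)*(-1)*(-12) + 397) = 1/(6 + 397) = 1/403 ≈ 0.0024814)
Z = -3 (Z = -1/7*3*7 = -3/7*7 = -3)
F + Z = 1/403 - 3 = -1208/403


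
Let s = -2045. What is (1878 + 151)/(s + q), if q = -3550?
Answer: -2029/5595 ≈ -0.36265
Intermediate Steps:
(1878 + 151)/(s + q) = (1878 + 151)/(-2045 - 3550) = 2029/(-5595) = 2029*(-1/5595) = -2029/5595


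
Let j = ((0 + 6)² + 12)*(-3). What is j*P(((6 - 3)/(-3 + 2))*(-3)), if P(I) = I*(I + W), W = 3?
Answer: -15552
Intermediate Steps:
j = -144 (j = (6² + 12)*(-3) = (36 + 12)*(-3) = 48*(-3) = -144)
P(I) = I*(3 + I) (P(I) = I*(I + 3) = I*(3 + I))
j*P(((6 - 3)/(-3 + 2))*(-3)) = -144*((6 - 3)/(-3 + 2))*(-3)*(3 + ((6 - 3)/(-3 + 2))*(-3)) = -144*(3/(-1))*(-3)*(3 + (3/(-1))*(-3)) = -144*(3*(-1))*(-3)*(3 + (3*(-1))*(-3)) = -144*(-3*(-3))*(3 - 3*(-3)) = -1296*(3 + 9) = -1296*12 = -144*108 = -15552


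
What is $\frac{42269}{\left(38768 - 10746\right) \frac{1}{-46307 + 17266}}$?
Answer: $- \frac{1227534029}{28022} \approx -43806.0$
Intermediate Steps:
$\frac{42269}{\left(38768 - 10746\right) \frac{1}{-46307 + 17266}} = \frac{42269}{\left(38768 + \left(-17631 + 6885\right)\right) \frac{1}{-29041}} = \frac{42269}{\left(38768 - 10746\right) \left(- \frac{1}{29041}\right)} = \frac{42269}{28022 \left(- \frac{1}{29041}\right)} = \frac{42269}{- \frac{28022}{29041}} = 42269 \left(- \frac{29041}{28022}\right) = - \frac{1227534029}{28022}$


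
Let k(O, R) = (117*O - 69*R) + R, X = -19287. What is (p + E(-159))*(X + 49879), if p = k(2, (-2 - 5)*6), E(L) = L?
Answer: 89665152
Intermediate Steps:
k(O, R) = -68*R + 117*O (k(O, R) = (-69*R + 117*O) + R = -68*R + 117*O)
p = 3090 (p = -68*(-2 - 5)*6 + 117*2 = -(-476)*6 + 234 = -68*(-42) + 234 = 2856 + 234 = 3090)
(p + E(-159))*(X + 49879) = (3090 - 159)*(-19287 + 49879) = 2931*30592 = 89665152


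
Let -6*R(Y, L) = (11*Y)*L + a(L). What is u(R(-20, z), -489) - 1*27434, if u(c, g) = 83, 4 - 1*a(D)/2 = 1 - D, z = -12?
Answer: -27351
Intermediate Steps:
a(D) = 6 + 2*D (a(D) = 8 - 2*(1 - D) = 8 + (-2 + 2*D) = 6 + 2*D)
R(Y, L) = -1 - L/3 - 11*L*Y/6 (R(Y, L) = -((11*Y)*L + (6 + 2*L))/6 = -(11*L*Y + (6 + 2*L))/6 = -(6 + 2*L + 11*L*Y)/6 = -1 - L/3 - 11*L*Y/6)
u(R(-20, z), -489) - 1*27434 = 83 - 1*27434 = 83 - 27434 = -27351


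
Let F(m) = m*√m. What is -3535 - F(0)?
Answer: -3535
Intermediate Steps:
F(m) = m^(3/2)
-3535 - F(0) = -3535 - 0^(3/2) = -3535 - 1*0 = -3535 + 0 = -3535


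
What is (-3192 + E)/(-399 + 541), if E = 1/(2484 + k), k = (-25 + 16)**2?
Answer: -8187479/364230 ≈ -22.479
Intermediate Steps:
k = 81 (k = (-9)**2 = 81)
E = 1/2565 (E = 1/(2484 + 81) = 1/2565 ≈ 0.00038986)
(-3192 + E)/(-399 + 541) = (-3192 + 1/2565)/(-399 + 541) = -8187479/2565/142 = -8187479/2565*1/142 = -8187479/364230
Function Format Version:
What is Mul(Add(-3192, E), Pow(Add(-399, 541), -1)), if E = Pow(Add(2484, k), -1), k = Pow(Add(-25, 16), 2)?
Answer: Rational(-8187479, 364230) ≈ -22.479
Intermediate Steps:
k = 81 (k = Pow(-9, 2) = 81)
E = Rational(1, 2565) (E = Pow(Add(2484, 81), -1) = Pow(2565, -1) = Rational(1, 2565) ≈ 0.00038986)
Mul(Add(-3192, E), Pow(Add(-399, 541), -1)) = Mul(Add(-3192, Rational(1, 2565)), Pow(Add(-399, 541), -1)) = Mul(Rational(-8187479, 2565), Pow(142, -1)) = Mul(Rational(-8187479, 2565), Rational(1, 142)) = Rational(-8187479, 364230)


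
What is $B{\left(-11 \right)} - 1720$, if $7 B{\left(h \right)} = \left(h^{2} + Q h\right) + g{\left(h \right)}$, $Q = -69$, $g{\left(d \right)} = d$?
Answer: $- \frac{11171}{7} \approx -1595.9$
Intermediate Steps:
$B{\left(h \right)} = - \frac{68 h}{7} + \frac{h^{2}}{7}$ ($B{\left(h \right)} = \frac{\left(h^{2} - 69 h\right) + h}{7} = \frac{h^{2} - 68 h}{7} = - \frac{68 h}{7} + \frac{h^{2}}{7}$)
$B{\left(-11 \right)} - 1720 = \frac{1}{7} \left(-11\right) \left(-68 - 11\right) - 1720 = \frac{1}{7} \left(-11\right) \left(-79\right) - 1720 = \frac{869}{7} - 1720 = - \frac{11171}{7}$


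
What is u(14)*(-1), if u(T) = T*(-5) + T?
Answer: 56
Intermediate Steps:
u(T) = -4*T (u(T) = -5*T + T = -4*T)
u(14)*(-1) = -4*14*(-1) = -56*(-1) = 56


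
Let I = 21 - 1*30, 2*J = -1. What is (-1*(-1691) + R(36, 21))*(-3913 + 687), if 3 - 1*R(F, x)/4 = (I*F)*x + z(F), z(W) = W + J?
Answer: -92834602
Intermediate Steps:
J = -½ (J = (½)*(-1) = -½ ≈ -0.50000)
I = -9 (I = 21 - 30 = -9)
z(W) = -½ + W (z(W) = W - ½ = -½ + W)
R(F, x) = 14 - 4*F + 36*F*x (R(F, x) = 12 - 4*((-9*F)*x + (-½ + F)) = 12 - 4*(-9*F*x + (-½ + F)) = 12 - 4*(-½ + F - 9*F*x) = 12 + (2 - 4*F + 36*F*x) = 14 - 4*F + 36*F*x)
(-1*(-1691) + R(36, 21))*(-3913 + 687) = (-1*(-1691) + (14 - 4*36 + 36*36*21))*(-3913 + 687) = (1691 + (14 - 144 + 27216))*(-3226) = (1691 + 27086)*(-3226) = 28777*(-3226) = -92834602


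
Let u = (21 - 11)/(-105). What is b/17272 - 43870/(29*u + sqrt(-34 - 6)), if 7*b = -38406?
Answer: 807442068627/317433452 + 9673335*I*sqrt(10)/5251 ≈ 2543.7 + 5825.5*I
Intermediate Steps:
b = -38406/7 (b = (1/7)*(-38406) = -38406/7 ≈ -5486.6)
u = -2/21 (u = 10*(-1/105) = -2/21 ≈ -0.095238)
b/17272 - 43870/(29*u + sqrt(-34 - 6)) = -38406/7/17272 - 43870/(29*(-2/21) + sqrt(-34 - 6)) = -38406/7*1/17272 - 43870/(-58/21 + sqrt(-40)) = -19203/60452 - 43870/(-58/21 + 2*I*sqrt(10))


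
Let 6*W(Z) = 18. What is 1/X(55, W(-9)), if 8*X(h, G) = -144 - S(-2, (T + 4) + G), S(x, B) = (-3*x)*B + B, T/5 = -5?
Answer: -4/9 ≈ -0.44444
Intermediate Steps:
T = -25 (T = 5*(-5) = -25)
W(Z) = 3 (W(Z) = (⅙)*18 = 3)
S(x, B) = B - 3*B*x (S(x, B) = -3*B*x + B = B - 3*B*x)
X(h, G) = 3/8 - 7*G/8 (X(h, G) = (-144 - ((-25 + 4) + G)*(1 - 3*(-2)))/8 = (-144 - (-21 + G)*(1 + 6))/8 = (-144 - (-21 + G)*7)/8 = (-144 - (-147 + 7*G))/8 = (-144 + (147 - 7*G))/8 = (3 - 7*G)/8 = 3/8 - 7*G/8)
1/X(55, W(-9)) = 1/(3/8 - 7/8*3) = 1/(3/8 - 21/8) = 1/(-9/4) = -4/9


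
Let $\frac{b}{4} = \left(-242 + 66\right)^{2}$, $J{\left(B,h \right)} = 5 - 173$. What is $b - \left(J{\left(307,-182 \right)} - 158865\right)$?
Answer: $282937$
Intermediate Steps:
$J{\left(B,h \right)} = -168$
$b = 123904$ ($b = 4 \left(-242 + 66\right)^{2} = 4 \left(-176\right)^{2} = 4 \cdot 30976 = 123904$)
$b - \left(J{\left(307,-182 \right)} - 158865\right) = 123904 - \left(-168 - 158865\right) = 123904 - -159033 = 123904 + 159033 = 282937$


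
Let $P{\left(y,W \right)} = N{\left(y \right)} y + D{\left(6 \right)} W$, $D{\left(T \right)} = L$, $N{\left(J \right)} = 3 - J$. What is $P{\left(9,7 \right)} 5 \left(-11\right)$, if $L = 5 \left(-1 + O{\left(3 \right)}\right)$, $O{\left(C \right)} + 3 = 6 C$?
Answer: $-23980$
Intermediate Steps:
$O{\left(C \right)} = -3 + 6 C$
$L = 70$ ($L = 5 \left(-1 + \left(-3 + 6 \cdot 3\right)\right) = 5 \left(-1 + \left(-3 + 18\right)\right) = 5 \left(-1 + 15\right) = 5 \cdot 14 = 70$)
$D{\left(T \right)} = 70$
$P{\left(y,W \right)} = 70 W + y \left(3 - y\right)$ ($P{\left(y,W \right)} = \left(3 - y\right) y + 70 W = y \left(3 - y\right) + 70 W = 70 W + y \left(3 - y\right)$)
$P{\left(9,7 \right)} 5 \left(-11\right) = \left(70 \cdot 7 - 9 \left(-3 + 9\right)\right) 5 \left(-11\right) = \left(490 - 9 \cdot 6\right) 5 \left(-11\right) = \left(490 - 54\right) 5 \left(-11\right) = 436 \cdot 5 \left(-11\right) = 2180 \left(-11\right) = -23980$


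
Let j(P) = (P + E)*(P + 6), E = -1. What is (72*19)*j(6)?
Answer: 82080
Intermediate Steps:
j(P) = (-1 + P)*(6 + P) (j(P) = (P - 1)*(P + 6) = (-1 + P)*(6 + P))
(72*19)*j(6) = (72*19)*(-6 + 6**2 + 5*6) = 1368*(-6 + 36 + 30) = 1368*60 = 82080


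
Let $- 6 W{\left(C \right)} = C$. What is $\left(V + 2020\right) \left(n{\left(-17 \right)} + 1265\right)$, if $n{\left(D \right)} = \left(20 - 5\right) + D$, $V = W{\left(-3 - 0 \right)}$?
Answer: $\frac{5103783}{2} \approx 2.5519 \cdot 10^{6}$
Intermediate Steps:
$W{\left(C \right)} = - \frac{C}{6}$
$V = \frac{1}{2}$ ($V = - \frac{-3 - 0}{6} = - \frac{-3 + 0}{6} = \left(- \frac{1}{6}\right) \left(-3\right) = \frac{1}{2} \approx 0.5$)
$n{\left(D \right)} = 15 + D$
$\left(V + 2020\right) \left(n{\left(-17 \right)} + 1265\right) = \left(\frac{1}{2} + 2020\right) \left(\left(15 - 17\right) + 1265\right) = \frac{4041 \left(-2 + 1265\right)}{2} = \frac{4041}{2} \cdot 1263 = \frac{5103783}{2}$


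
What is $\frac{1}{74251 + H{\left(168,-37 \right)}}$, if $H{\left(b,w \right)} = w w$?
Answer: $\frac{1}{75620} \approx 1.3224 \cdot 10^{-5}$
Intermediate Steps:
$H{\left(b,w \right)} = w^{2}$
$\frac{1}{74251 + H{\left(168,-37 \right)}} = \frac{1}{74251 + \left(-37\right)^{2}} = \frac{1}{74251 + 1369} = \frac{1}{75620}$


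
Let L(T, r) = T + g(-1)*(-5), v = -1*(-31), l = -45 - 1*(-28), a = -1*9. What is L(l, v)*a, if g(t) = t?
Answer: 108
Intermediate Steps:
a = -9
l = -17 (l = -45 + 28 = -17)
v = 31
L(T, r) = 5 + T (L(T, r) = T - 1*(-5) = T + 5 = 5 + T)
L(l, v)*a = (5 - 17)*(-9) = -12*(-9) = 108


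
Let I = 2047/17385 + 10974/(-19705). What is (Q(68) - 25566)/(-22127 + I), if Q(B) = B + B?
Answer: 871159133775/758022836783 ≈ 1.1493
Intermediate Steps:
Q(B) = 2*B
I = -30089371/68514285 (I = 2047*(1/17385) + 10974*(-1/19705) = 2047/17385 - 10974/19705 = -30089371/68514285 ≈ -0.43917)
(Q(68) - 25566)/(-22127 + I) = (2*68 - 25566)/(-22127 - 30089371/68514285) = (136 - 25566)/(-1516045673566/68514285) = -25430*(-68514285/1516045673566) = 871159133775/758022836783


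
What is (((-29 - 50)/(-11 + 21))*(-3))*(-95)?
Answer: -4503/2 ≈ -2251.5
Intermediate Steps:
(((-29 - 50)/(-11 + 21))*(-3))*(-95) = (-79/10*(-3))*(-95) = (-79*⅒*(-3))*(-95) = -79/10*(-3)*(-95) = (237/10)*(-95) = -4503/2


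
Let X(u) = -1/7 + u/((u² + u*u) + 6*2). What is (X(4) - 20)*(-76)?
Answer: 117344/77 ≈ 1523.9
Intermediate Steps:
X(u) = -⅐ + u/(12 + 2*u²) (X(u) = -1*⅐ + u/((u² + u²) + 12) = -⅐ + u/(2*u² + 12) = -⅐ + u/(12 + 2*u²))
(X(4) - 20)*(-76) = ((-12 - 2*4² + 7*4)/(14*(6 + 4²)) - 20)*(-76) = ((-12 - 2*16 + 28)/(14*(6 + 16)) - 20)*(-76) = ((1/14)*(-12 - 32 + 28)/22 - 20)*(-76) = ((1/14)*(1/22)*(-16) - 20)*(-76) = (-4/77 - 20)*(-76) = -1544/77*(-76) = 117344/77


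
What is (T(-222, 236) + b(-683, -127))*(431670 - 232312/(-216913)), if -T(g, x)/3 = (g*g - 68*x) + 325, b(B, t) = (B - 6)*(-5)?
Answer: -9104886647085236/216913 ≈ -4.1975e+10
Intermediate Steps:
b(B, t) = 30 - 5*B (b(B, t) = (-6 + B)*(-5) = 30 - 5*B)
T(g, x) = -975 - 3*g² + 204*x (T(g, x) = -3*((g*g - 68*x) + 325) = -3*((g² - 68*x) + 325) = -3*(325 + g² - 68*x) = -975 - 3*g² + 204*x)
(T(-222, 236) + b(-683, -127))*(431670 - 232312/(-216913)) = ((-975 - 3*(-222)² + 204*236) + (30 - 5*(-683)))*(431670 - 232312/(-216913)) = ((-975 - 3*49284 + 48144) + (30 + 3415))*(431670 - 232312*(-1/216913)) = ((-975 - 147852 + 48144) + 3445)*(431670 + 232312/216913) = (-100683 + 3445)*(93635067022/216913) = -97238*93635067022/216913 = -9104886647085236/216913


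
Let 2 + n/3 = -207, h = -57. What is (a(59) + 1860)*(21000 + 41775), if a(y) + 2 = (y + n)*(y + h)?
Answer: 45323550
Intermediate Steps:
n = -627 (n = -6 + 3*(-207) = -6 - 621 = -627)
a(y) = -2 + (-627 + y)*(-57 + y) (a(y) = -2 + (y - 627)*(y - 57) = -2 + (-627 + y)*(-57 + y))
(a(59) + 1860)*(21000 + 41775) = ((35737 + 59**2 - 684*59) + 1860)*(21000 + 41775) = ((35737 + 3481 - 40356) + 1860)*62775 = (-1138 + 1860)*62775 = 722*62775 = 45323550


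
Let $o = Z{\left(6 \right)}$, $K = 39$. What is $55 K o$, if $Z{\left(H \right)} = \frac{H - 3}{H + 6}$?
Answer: $\frac{2145}{4} \approx 536.25$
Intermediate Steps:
$Z{\left(H \right)} = \frac{-3 + H}{6 + H}$
$o = \frac{1}{4}$ ($o = \frac{-3 + 6}{6 + 6} = \frac{1}{12} \cdot 3 = \frac{1}{4} \approx 0.25$)
$55 K o = 55 \cdot 39 \cdot \frac{1}{4} = 2145 \cdot \frac{1}{4} = \frac{2145}{4}$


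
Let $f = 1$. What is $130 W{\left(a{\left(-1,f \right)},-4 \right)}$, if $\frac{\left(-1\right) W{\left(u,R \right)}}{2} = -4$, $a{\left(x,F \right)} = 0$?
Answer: $1040$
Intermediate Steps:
$W{\left(u,R \right)} = 8$ ($W{\left(u,R \right)} = \left(-2\right) \left(-4\right) = 8$)
$130 W{\left(a{\left(-1,f \right)},-4 \right)} = 130 \cdot 8 = 1040$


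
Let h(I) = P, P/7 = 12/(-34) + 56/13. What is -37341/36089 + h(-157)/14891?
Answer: -122665115149/118765687079 ≈ -1.0328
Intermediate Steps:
P = 6118/221 (P = 7*(12/(-34) + 56/13) = 7*(12*(-1/34) + 56*(1/13)) = 7*(-6/17 + 56/13) = 7*(874/221) = 6118/221 ≈ 27.683)
h(I) = 6118/221
-37341/36089 + h(-157)/14891 = -37341/36089 + (6118/221)/14891 = -37341*1/36089 + (6118/221)*(1/14891) = -37341/36089 + 6118/3290911 = -122665115149/118765687079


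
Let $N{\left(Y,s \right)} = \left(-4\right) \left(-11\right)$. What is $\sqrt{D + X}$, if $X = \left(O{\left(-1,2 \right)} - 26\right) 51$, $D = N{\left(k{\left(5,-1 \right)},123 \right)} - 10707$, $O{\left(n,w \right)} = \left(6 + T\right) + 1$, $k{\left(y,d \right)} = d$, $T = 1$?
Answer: $i \sqrt{11581} \approx 107.61 i$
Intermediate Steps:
$N{\left(Y,s \right)} = 44$
$O{\left(n,w \right)} = 8$ ($O{\left(n,w \right)} = \left(6 + 1\right) + 1 = 7 + 1 = 8$)
$D = -10663$ ($D = 44 - 10707 = -10663$)
$X = -918$ ($X = \left(8 - 26\right) 51 = \left(-18\right) 51 = -918$)
$\sqrt{D + X} = \sqrt{-10663 - 918} = \sqrt{-11581} = i \sqrt{11581}$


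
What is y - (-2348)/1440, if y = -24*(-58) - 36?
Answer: 488747/360 ≈ 1357.6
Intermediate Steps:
y = 1356 (y = 1392 - 36 = 1356)
y - (-2348)/1440 = 1356 - (-2348)/1440 = 1356 - 1*(-587/360) = 1356 + 587/360 = 488747/360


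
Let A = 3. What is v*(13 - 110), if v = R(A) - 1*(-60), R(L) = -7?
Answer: -5141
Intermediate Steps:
v = 53 (v = -7 - 1*(-60) = -7 + 60 = 53)
v*(13 - 110) = 53*(13 - 110) = 53*(-97) = -5141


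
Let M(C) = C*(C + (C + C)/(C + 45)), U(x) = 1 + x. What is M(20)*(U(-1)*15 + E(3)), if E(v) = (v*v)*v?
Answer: 144720/13 ≈ 11132.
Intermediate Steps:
E(v) = v³ (E(v) = v²*v = v³)
M(C) = C*(C + 2*C/(45 + C)) (M(C) = C*(C + (2*C)/(45 + C)) = C*(C + 2*C/(45 + C)))
M(20)*(U(-1)*15 + E(3)) = (20²*(47 + 20)/(45 + 20))*((1 - 1)*15 + 3³) = (400*67/65)*(0*15 + 27) = (400*(1/65)*67)*(0 + 27) = (5360/13)*27 = 144720/13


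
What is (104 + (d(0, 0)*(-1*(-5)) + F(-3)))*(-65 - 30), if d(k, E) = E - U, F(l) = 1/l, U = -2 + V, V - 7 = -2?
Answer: -25270/3 ≈ -8423.3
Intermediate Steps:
V = 5 (V = 7 - 2 = 5)
U = 3 (U = -2 + 5 = 3)
d(k, E) = -3 + E (d(k, E) = E - 1*3 = E - 3 = -3 + E)
(104 + (d(0, 0)*(-1*(-5)) + F(-3)))*(-65 - 30) = (104 + ((-3 + 0)*(-1*(-5)) + 1/(-3)))*(-65 - 30) = (104 + (-3*5 - 1/3))*(-95) = (104 + (-15 - 1/3))*(-95) = (104 - 46/3)*(-95) = (266/3)*(-95) = -25270/3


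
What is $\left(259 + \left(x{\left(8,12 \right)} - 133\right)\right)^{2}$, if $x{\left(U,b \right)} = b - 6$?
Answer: $17424$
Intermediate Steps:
$x{\left(U,b \right)} = -6 + b$
$\left(259 + \left(x{\left(8,12 \right)} - 133\right)\right)^{2} = \left(259 + \left(\left(-6 + 12\right) - 133\right)\right)^{2} = \left(259 + \left(6 - 133\right)\right)^{2} = \left(259 - 127\right)^{2} = 132^{2} = 17424$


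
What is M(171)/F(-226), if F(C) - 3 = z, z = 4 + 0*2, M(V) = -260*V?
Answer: -44460/7 ≈ -6351.4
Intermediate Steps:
z = 4 (z = 4 + 0 = 4)
F(C) = 7 (F(C) = 3 + 4 = 7)
M(171)/F(-226) = -260*171/7 = -44460*1/7 = -44460/7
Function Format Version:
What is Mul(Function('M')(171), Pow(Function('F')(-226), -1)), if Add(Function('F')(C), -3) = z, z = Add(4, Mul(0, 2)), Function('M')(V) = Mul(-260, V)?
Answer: Rational(-44460, 7) ≈ -6351.4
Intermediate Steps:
z = 4 (z = Add(4, 0) = 4)
Function('F')(C) = 7 (Function('F')(C) = Add(3, 4) = 7)
Mul(Function('M')(171), Pow(Function('F')(-226), -1)) = Mul(Mul(-260, 171), Pow(7, -1)) = Mul(-44460, Rational(1, 7)) = Rational(-44460, 7)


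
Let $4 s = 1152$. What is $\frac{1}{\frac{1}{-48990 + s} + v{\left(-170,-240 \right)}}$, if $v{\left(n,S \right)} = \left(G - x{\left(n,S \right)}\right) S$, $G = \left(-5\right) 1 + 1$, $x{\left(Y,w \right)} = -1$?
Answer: $\frac{48702}{35065439} \approx 0.0013889$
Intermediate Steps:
$s = 288$ ($s = \frac{1}{4} \cdot 1152 = 288$)
$G = -4$ ($G = -5 + 1 = -4$)
$v{\left(n,S \right)} = - 3 S$ ($v{\left(n,S \right)} = \left(-4 - -1\right) S = \left(-4 + 1\right) S = - 3 S$)
$\frac{1}{\frac{1}{-48990 + s} + v{\left(-170,-240 \right)}} = \frac{1}{\frac{1}{-48990 + 288} - -720} = \frac{1}{\frac{1}{-48702} + 720} = \frac{1}{- \frac{1}{48702} + 720} = \frac{1}{\frac{35065439}{48702}} = \frac{48702}{35065439}$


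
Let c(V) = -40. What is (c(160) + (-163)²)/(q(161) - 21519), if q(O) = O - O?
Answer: -8843/7173 ≈ -1.2328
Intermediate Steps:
q(O) = 0
(c(160) + (-163)²)/(q(161) - 21519) = (-40 + (-163)²)/(0 - 21519) = (-40 + 26569)/(-21519) = 26529*(-1/21519) = -8843/7173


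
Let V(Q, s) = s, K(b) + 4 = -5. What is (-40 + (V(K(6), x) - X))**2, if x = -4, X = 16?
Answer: 3600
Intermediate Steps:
K(b) = -9 (K(b) = -4 - 5 = -9)
(-40 + (V(K(6), x) - X))**2 = (-40 + (-4 - 1*16))**2 = (-40 + (-4 - 16))**2 = (-40 - 20)**2 = (-60)**2 = 3600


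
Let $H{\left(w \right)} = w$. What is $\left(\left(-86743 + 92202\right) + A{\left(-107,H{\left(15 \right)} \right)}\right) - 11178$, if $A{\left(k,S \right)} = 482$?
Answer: $-5237$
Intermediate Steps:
$\left(\left(-86743 + 92202\right) + A{\left(-107,H{\left(15 \right)} \right)}\right) - 11178 = \left(\left(-86743 + 92202\right) + 482\right) - 11178 = \left(5459 + 482\right) - 11178 = 5941 - 11178 = -5237$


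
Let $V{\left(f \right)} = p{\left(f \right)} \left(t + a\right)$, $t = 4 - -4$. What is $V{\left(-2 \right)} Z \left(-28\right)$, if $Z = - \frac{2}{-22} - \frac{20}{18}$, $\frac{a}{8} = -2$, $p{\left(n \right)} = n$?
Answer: $\frac{45248}{99} \approx 457.05$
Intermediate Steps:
$a = -16$ ($a = 8 \left(-2\right) = -16$)
$t = 8$ ($t = 4 + 4 = 8$)
$V{\left(f \right)} = - 8 f$ ($V{\left(f \right)} = f \left(8 - 16\right) = f \left(-8\right) = - 8 f$)
$Z = - \frac{101}{99}$ ($Z = \left(-2\right) \left(- \frac{1}{22}\right) - \frac{10}{9} = \frac{1}{11} - \frac{10}{9} = - \frac{101}{99} \approx -1.0202$)
$V{\left(-2 \right)} Z \left(-28\right) = \left(-8\right) \left(-2\right) \left(- \frac{101}{99}\right) \left(-28\right) = 16 \left(- \frac{101}{99}\right) \left(-28\right) = \left(- \frac{1616}{99}\right) \left(-28\right) = \frac{45248}{99}$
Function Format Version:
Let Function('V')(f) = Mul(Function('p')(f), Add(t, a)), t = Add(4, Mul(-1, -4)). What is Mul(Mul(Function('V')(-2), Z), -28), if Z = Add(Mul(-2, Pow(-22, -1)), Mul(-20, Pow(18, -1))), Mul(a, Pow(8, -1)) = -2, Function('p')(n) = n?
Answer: Rational(45248, 99) ≈ 457.05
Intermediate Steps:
a = -16 (a = Mul(8, -2) = -16)
t = 8 (t = Add(4, 4) = 8)
Function('V')(f) = Mul(-8, f) (Function('V')(f) = Mul(f, Add(8, -16)) = Mul(f, -8) = Mul(-8, f))
Z = Rational(-101, 99) (Z = Add(Mul(-2, Rational(-1, 22)), Mul(-20, Rational(1, 18))) = Add(Rational(1, 11), Rational(-10, 9)) = Rational(-101, 99) ≈ -1.0202)
Mul(Mul(Function('V')(-2), Z), -28) = Mul(Mul(Mul(-8, -2), Rational(-101, 99)), -28) = Mul(Mul(16, Rational(-101, 99)), -28) = Mul(Rational(-1616, 99), -28) = Rational(45248, 99)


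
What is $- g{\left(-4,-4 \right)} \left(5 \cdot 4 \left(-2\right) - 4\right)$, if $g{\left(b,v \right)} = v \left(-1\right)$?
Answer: $176$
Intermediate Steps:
$g{\left(b,v \right)} = - v$
$- g{\left(-4,-4 \right)} \left(5 \cdot 4 \left(-2\right) - 4\right) = - \left(-1\right) \left(-4\right) \left(5 \cdot 4 \left(-2\right) - 4\right) = - 4 \left(20 \left(-2\right) - 4\right) = - 4 \left(-40 - 4\right) = - 4 \left(-44\right) = \left(-1\right) \left(-176\right) = 176$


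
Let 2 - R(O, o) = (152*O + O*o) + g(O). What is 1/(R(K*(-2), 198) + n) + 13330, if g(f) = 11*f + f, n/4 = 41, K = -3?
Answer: 26739979/2006 ≈ 13330.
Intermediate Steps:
n = 164 (n = 4*41 = 164)
g(f) = 12*f
R(O, o) = 2 - 164*O - O*o (R(O, o) = 2 - ((152*O + O*o) + 12*O) = 2 - (164*O + O*o) = 2 + (-164*O - O*o) = 2 - 164*O - O*o)
1/(R(K*(-2), 198) + n) + 13330 = 1/((2 - (-492)*(-2) - 1*(-3*(-2))*198) + 164) + 13330 = 1/((2 - 164*6 - 1*6*198) + 164) + 13330 = 1/((2 - 984 - 1188) + 164) + 13330 = 1/(-2170 + 164) + 13330 = 1/(-2006) + 13330 = -1/2006 + 13330 = 26739979/2006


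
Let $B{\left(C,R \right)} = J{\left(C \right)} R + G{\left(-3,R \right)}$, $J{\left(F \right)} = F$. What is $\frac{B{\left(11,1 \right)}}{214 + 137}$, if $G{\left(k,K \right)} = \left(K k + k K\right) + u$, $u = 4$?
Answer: $\frac{1}{39} \approx 0.025641$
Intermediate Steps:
$G{\left(k,K \right)} = 4 + 2 K k$ ($G{\left(k,K \right)} = \left(K k + k K\right) + 4 = \left(K k + K k\right) + 4 = 2 K k + 4 = 4 + 2 K k$)
$B{\left(C,R \right)} = 4 - 6 R + C R$ ($B{\left(C,R \right)} = C R + \left(4 + 2 R \left(-3\right)\right) = C R - \left(-4 + 6 R\right) = 4 - 6 R + C R$)
$\frac{B{\left(11,1 \right)}}{214 + 137} = \frac{4 - 6 + 11 \cdot 1}{214 + 137} = \frac{4 - 6 + 11}{351} = \frac{1}{351} \cdot 9 = \frac{1}{39}$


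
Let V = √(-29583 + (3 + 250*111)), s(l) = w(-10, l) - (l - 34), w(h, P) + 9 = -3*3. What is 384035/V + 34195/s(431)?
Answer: -6839/83 - 76807*I*√1830/366 ≈ -82.398 - 8977.3*I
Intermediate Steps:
w(h, P) = -18 (w(h, P) = -9 - 3*3 = -9 - 9 = -18)
s(l) = 16 - l (s(l) = -18 - (l - 34) = -18 - (-34 + l) = -18 + (34 - l) = 16 - l)
V = I*√1830 (V = √(-29583 + (3 + 27750)) = √(-29583 + 27753) = √(-1830) = I*√1830 ≈ 42.779*I)
384035/V + 34195/s(431) = 384035/((I*√1830)) + 34195/(16 - 1*431) = 384035*(-I*√1830/1830) + 34195/(16 - 431) = -76807*I*√1830/366 + 34195/(-415) = -76807*I*√1830/366 + 34195*(-1/415) = -76807*I*√1830/366 - 6839/83 = -6839/83 - 76807*I*√1830/366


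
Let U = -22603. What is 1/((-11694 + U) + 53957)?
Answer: 1/19660 ≈ 5.0865e-5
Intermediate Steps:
1/((-11694 + U) + 53957) = 1/((-11694 - 22603) + 53957) = 1/(-34297 + 53957) = 1/19660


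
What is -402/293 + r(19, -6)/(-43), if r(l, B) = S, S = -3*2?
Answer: -15528/12599 ≈ -1.2325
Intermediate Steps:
S = -6
r(l, B) = -6
-402/293 + r(19, -6)/(-43) = -402/293 - 6/(-43) = -402*1/293 - 6*(-1/43) = -402/293 + 6/43 = -15528/12599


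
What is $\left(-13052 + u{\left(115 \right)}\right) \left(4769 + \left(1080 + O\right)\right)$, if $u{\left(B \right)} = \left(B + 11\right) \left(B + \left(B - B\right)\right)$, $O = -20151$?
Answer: $-20566276$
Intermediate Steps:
$u{\left(B \right)} = B \left(11 + B\right)$ ($u{\left(B \right)} = \left(11 + B\right) \left(B + 0\right) = \left(11 + B\right) B = B \left(11 + B\right)$)
$\left(-13052 + u{\left(115 \right)}\right) \left(4769 + \left(1080 + O\right)\right) = \left(-13052 + 115 \left(11 + 115\right)\right) \left(4769 + \left(1080 - 20151\right)\right) = \left(-13052 + 115 \cdot 126\right) \left(4769 - 19071\right) = \left(-13052 + 14490\right) \left(-14302\right) = 1438 \left(-14302\right) = -20566276$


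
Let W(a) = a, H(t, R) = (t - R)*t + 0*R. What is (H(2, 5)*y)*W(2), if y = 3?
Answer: -36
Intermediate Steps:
H(t, R) = t*(t - R) (H(t, R) = t*(t - R) + 0 = t*(t - R))
(H(2, 5)*y)*W(2) = ((2*(2 - 1*5))*3)*2 = ((2*(2 - 5))*3)*2 = ((2*(-3))*3)*2 = -6*3*2 = -18*2 = -36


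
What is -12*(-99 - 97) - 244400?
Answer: -242048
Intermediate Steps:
-12*(-99 - 97) - 244400 = -12*(-196) - 244400 = 2352 - 244400 = -242048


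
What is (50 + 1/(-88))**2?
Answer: 19351201/7744 ≈ 2498.9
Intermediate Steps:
(50 + 1/(-88))**2 = (50 - 1/88)**2 = (4399/88)**2 = 19351201/7744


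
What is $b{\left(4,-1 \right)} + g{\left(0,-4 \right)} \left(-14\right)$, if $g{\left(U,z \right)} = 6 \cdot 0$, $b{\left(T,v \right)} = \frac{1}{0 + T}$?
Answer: $\frac{1}{4} \approx 0.25$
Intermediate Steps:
$b{\left(T,v \right)} = \frac{1}{T}$
$g{\left(U,z \right)} = 0$
$b{\left(4,-1 \right)} + g{\left(0,-4 \right)} \left(-14\right) = \frac{1}{4} + 0 \left(-14\right) = \frac{1}{4} + 0 = \frac{1}{4}$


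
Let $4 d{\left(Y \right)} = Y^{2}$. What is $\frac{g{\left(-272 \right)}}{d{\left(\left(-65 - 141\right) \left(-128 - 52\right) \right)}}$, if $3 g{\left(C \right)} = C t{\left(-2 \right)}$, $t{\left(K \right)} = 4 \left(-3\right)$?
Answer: $\frac{68}{21483225} \approx 3.1653 \cdot 10^{-6}$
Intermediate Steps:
$t{\left(K \right)} = -12$
$g{\left(C \right)} = - 4 C$ ($g{\left(C \right)} = \frac{C \left(-12\right)}{3} = \frac{\left(-12\right) C}{3} = - 4 C$)
$d{\left(Y \right)} = \frac{Y^{2}}{4}$
$\frac{g{\left(-272 \right)}}{d{\left(\left(-65 - 141\right) \left(-128 - 52\right) \right)}} = \frac{\left(-4\right) \left(-272\right)}{\frac{1}{4} \left(\left(-65 - 141\right) \left(-128 - 52\right)\right)^{2}} = \frac{1088}{\frac{1}{4} \left(\left(-206\right) \left(-180\right)\right)^{2}} = \frac{1088}{\frac{1}{4} \cdot 37080^{2}} = \frac{1088}{\frac{1}{4} \cdot 1374926400} = \frac{1088}{343731600} = 1088 \cdot \frac{1}{343731600} = \frac{68}{21483225}$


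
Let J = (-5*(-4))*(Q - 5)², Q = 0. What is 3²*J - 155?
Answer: 4345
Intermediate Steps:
J = 500 (J = (-5*(-4))*(0 - 5)² = 20*(-5)² = 20*25 = 500)
3²*J - 155 = 3²*500 - 155 = 9*500 - 155 = 4500 - 155 = 4345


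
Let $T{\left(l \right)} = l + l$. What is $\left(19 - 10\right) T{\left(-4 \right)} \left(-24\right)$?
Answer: $1728$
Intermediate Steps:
$T{\left(l \right)} = 2 l$
$\left(19 - 10\right) T{\left(-4 \right)} \left(-24\right) = \left(19 - 10\right) 2 \left(-4\right) \left(-24\right) = 9 \left(-8\right) \left(-24\right) = \left(-72\right) \left(-24\right) = 1728$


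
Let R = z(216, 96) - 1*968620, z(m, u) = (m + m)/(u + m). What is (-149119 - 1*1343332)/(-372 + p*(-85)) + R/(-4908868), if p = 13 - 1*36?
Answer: -47610625609299/50509797286 ≈ -942.60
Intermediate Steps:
z(m, u) = 2*m/(m + u) (z(m, u) = (2*m)/(m + u) = 2*m/(m + u))
p = -23 (p = 13 - 36 = -23)
R = -12592042/13 (R = 2*216/(216 + 96) - 1*968620 = 2*216/312 - 968620 = 2*216*(1/312) - 968620 = 18/13 - 968620 = -12592042/13 ≈ -9.6862e+5)
(-149119 - 1*1343332)/(-372 + p*(-85)) + R/(-4908868) = (-149119 - 1*1343332)/(-372 - 23*(-85)) - 12592042/13/(-4908868) = (-149119 - 1343332)/(-372 + 1955) - 12592042/13*(-1/4908868) = -1492451/1583 + 6296021/31907642 = -47610625609299/50509797286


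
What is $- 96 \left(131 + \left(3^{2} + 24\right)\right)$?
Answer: $-15744$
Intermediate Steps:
$- 96 \left(131 + \left(3^{2} + 24\right)\right) = - 96 \left(131 + \left(9 + 24\right)\right) = - 96 \left(131 + 33\right) = \left(-96\right) 164 = -15744$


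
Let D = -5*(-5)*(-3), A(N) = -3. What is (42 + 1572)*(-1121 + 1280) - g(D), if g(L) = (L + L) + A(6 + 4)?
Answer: 256779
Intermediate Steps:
D = -75 (D = 25*(-3) = -75)
g(L) = -3 + 2*L (g(L) = (L + L) - 3 = 2*L - 3 = -3 + 2*L)
(42 + 1572)*(-1121 + 1280) - g(D) = (42 + 1572)*(-1121 + 1280) - (-3 + 2*(-75)) = 1614*159 - (-3 - 150) = 256626 - 1*(-153) = 256626 + 153 = 256779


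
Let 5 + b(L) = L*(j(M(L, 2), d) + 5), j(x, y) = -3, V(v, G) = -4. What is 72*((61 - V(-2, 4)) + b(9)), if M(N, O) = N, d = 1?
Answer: 5616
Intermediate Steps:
b(L) = -5 + 2*L (b(L) = -5 + L*(-3 + 5) = -5 + L*2 = -5 + 2*L)
72*((61 - V(-2, 4)) + b(9)) = 72*((61 - 1*(-4)) + (-5 + 2*9)) = 72*((61 + 4) + (-5 + 18)) = 72*(65 + 13) = 72*78 = 5616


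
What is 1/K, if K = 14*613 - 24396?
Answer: -1/15814 ≈ -6.3235e-5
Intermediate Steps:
K = -15814 (K = 8582 - 24396 = -15814)
1/K = 1/(-15814) = -1/15814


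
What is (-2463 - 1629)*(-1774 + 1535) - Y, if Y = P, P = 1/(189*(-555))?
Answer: 102586051261/104895 ≈ 9.7799e+5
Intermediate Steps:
P = -1/104895 (P = (1/189)*(-1/555) = -1/104895 ≈ -9.5333e-6)
Y = -1/104895 ≈ -9.5333e-6
(-2463 - 1629)*(-1774 + 1535) - Y = (-2463 - 1629)*(-1774 + 1535) - 1*(-1/104895) = -4092*(-239) + 1/104895 = 977988 + 1/104895 = 102586051261/104895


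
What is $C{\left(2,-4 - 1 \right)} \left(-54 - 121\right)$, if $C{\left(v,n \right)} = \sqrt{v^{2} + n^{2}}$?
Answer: $- 175 \sqrt{29} \approx -942.4$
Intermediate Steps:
$C{\left(v,n \right)} = \sqrt{n^{2} + v^{2}}$
$C{\left(2,-4 - 1 \right)} \left(-54 - 121\right) = \sqrt{\left(-4 - 1\right)^{2} + 2^{2}} \left(-54 - 121\right) = \sqrt{\left(-5\right)^{2} + 4} \left(-175\right) = \sqrt{25 + 4} \left(-175\right) = \sqrt{29} \left(-175\right) = - 175 \sqrt{29}$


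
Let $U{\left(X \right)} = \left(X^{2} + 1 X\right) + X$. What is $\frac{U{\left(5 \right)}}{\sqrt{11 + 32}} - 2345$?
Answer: $-2345 + \frac{35 \sqrt{43}}{43} \approx -2339.7$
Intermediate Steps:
$U{\left(X \right)} = X^{2} + 2 X$ ($U{\left(X \right)} = \left(X^{2} + X\right) + X = \left(X + X^{2}\right) + X = X^{2} + 2 X$)
$\frac{U{\left(5 \right)}}{\sqrt{11 + 32}} - 2345 = \frac{5 \left(2 + 5\right)}{\sqrt{11 + 32}} - 2345 = \frac{5 \cdot 7}{\sqrt{43}} - 2345 = 35 \frac{\sqrt{43}}{43} - 2345 = \frac{35 \sqrt{43}}{43} - 2345 = -2345 + \frac{35 \sqrt{43}}{43}$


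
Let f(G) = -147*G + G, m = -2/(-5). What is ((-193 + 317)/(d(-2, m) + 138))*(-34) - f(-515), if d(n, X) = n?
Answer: -75221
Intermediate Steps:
m = ⅖ (m = -2*(-⅕) = ⅖ ≈ 0.40000)
f(G) = -146*G
((-193 + 317)/(d(-2, m) + 138))*(-34) - f(-515) = ((-193 + 317)/(-2 + 138))*(-34) - (-146)*(-515) = (124/136)*(-34) - 1*75190 = (124*(1/136))*(-34) - 75190 = (31/34)*(-34) - 75190 = -31 - 75190 = -75221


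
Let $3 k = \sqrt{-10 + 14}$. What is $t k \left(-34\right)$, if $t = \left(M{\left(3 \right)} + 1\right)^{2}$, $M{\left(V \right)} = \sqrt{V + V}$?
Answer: $- \frac{476}{3} - \frac{136 \sqrt{6}}{3} \approx -269.71$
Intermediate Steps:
$M{\left(V \right)} = \sqrt{2} \sqrt{V}$ ($M{\left(V \right)} = \sqrt{2 V} = \sqrt{2} \sqrt{V}$)
$k = \frac{2}{3}$ ($k = \frac{\sqrt{-10 + 14}}{3} = \frac{\sqrt{4}}{3} = \frac{1}{3} \cdot 2 = \frac{2}{3} \approx 0.66667$)
$t = \left(1 + \sqrt{6}\right)^{2}$ ($t = \left(\sqrt{2} \sqrt{3} + 1\right)^{2} = \left(\sqrt{6} + 1\right)^{2} = \left(1 + \sqrt{6}\right)^{2} \approx 11.899$)
$t k \left(-34\right) = \left(1 + \sqrt{6}\right)^{2} \cdot \frac{2}{3} \left(-34\right) = \frac{2 \left(1 + \sqrt{6}\right)^{2}}{3} \left(-34\right) = - \frac{68 \left(1 + \sqrt{6}\right)^{2}}{3}$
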